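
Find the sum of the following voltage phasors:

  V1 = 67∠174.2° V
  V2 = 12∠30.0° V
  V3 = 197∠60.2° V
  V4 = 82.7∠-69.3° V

Step 1 — Convert each phasor to rectangular form:
  V1 = 67·(cos(174.2°) + j·sin(174.2°)) = -66.66 + j6.771 V
  V2 = 12·(cos(30.0°) + j·sin(30.0°)) = 10.39 + j6 V
  V3 = 197·(cos(60.2°) + j·sin(60.2°)) = 97.9 + j170.9 V
  V4 = 82.7·(cos(-69.3°) + j·sin(-69.3°)) = 29.23 - j77.36 V
Step 2 — Sum components: V_total = 70.87 + j106.4 V.
Step 3 — Convert to polar: |V_total| = 127.8 V, ∠V_total = 56.3°.

V_total = 127.8∠56.3° V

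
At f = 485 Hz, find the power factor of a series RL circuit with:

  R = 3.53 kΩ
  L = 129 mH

Step 1 — Angular frequency: ω = 2π·f = 2π·485 = 3047 rad/s.
Step 2 — Component impedances:
  R: Z = R = 3530 Ω
  L: Z = jωL = j·3047·0.129 = 0 + j393.1 Ω
Step 3 — Series combination: Z_total = R + L = 3530 + j393.1 Ω = 3552∠6.4° Ω.
Step 4 — Power factor: PF = cos(φ) = Re(Z)/|Z| = 3530/3551.8 = 0.9939.
Step 5 — Type: Im(Z) = 393.1 ⇒ lagging (phase φ = 6.4°).

PF = 0.9939 (lagging, φ = 6.4°)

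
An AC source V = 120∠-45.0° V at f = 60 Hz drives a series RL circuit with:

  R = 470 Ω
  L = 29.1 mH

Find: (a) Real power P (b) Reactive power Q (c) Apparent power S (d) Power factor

Step 1 — Angular frequency: ω = 2π·f = 2π·60 = 377 rad/s.
Step 2 — Component impedances:
  R: Z = R = 470 Ω
  L: Z = jωL = j·377·0.0291 = 0 + j10.97 Ω
Step 3 — Series combination: Z_total = R + L = 470 + j10.97 Ω = 470.1∠1.3° Ω.
Step 4 — Source phasor: V = 120∠-45.0° V = 84.85 - j84.85 V.
Step 5 — Current: I = V / Z = 0.1762 - j0.1847 A = 0.2552∠-46.3° A.
Step 6 — Complex power: S = V·I* = 30.62 + j0.7148 VA.
Step 7 — Real power: P = Re(S) = 30.62 W.
Step 8 — Reactive power: Q = Im(S) = 0.7148 VAR.
Step 9 — Apparent power: |S| = 30.63 VA.
Step 10 — Power factor: PF = P/|S| = 0.9997 (lagging).

(a) P = 30.62 W  (b) Q = 0.7148 VAR  (c) S = 30.63 VA  (d) PF = 0.9997 (lagging)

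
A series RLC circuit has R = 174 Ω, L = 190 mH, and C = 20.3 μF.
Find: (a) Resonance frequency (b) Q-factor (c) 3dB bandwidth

Step 1 — Resonance condition Im(Z)=0 gives ω₀ = 1/√(LC).
Step 2 — ω₀ = 1/√(0.19·2.03e-05) = 509.2 rad/s.
Step 3 — f₀ = ω₀/(2π) = 81.04 Hz.
Step 4 — Series Q: Q = ω₀L/R = 509.2·0.19/174 = 0.556.
Step 5 — 3dB bandwidth: Δω = ω₀/Q = 915.8 rad/s; BW = Δω/(2π) = 145.8 Hz.

(a) f₀ = 81.04 Hz  (b) Q = 0.556  (c) BW = 145.8 Hz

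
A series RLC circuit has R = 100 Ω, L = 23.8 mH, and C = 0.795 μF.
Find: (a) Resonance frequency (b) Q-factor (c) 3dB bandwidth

Step 1 — Resonance: ω₀ = 1/√(LC) = 1/√(0.0238·7.95e-07) = 7270 rad/s.
Step 2 — f₀ = ω₀/(2π) = 1157 Hz.
Step 3 — Series Q: Q = ω₀L/R = 7270·0.0238/100 = 1.73.
Step 4 — Bandwidth: Δω = ω₀/Q = 4202 rad/s; BW = Δω/(2π) = 668.7 Hz.

(a) f₀ = 1157 Hz  (b) Q = 1.73  (c) BW = 668.7 Hz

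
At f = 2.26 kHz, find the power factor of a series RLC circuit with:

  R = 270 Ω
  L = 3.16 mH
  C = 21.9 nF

Step 1 — Angular frequency: ω = 2π·f = 2π·2260 = 1.42e+04 rad/s.
Step 2 — Component impedances:
  R: Z = R = 270 Ω
  L: Z = jωL = j·1.42e+04·0.00316 = 0 + j44.87 Ω
  C: Z = 1/(jωC) = -j/(ω·C) = 0 - j3216 Ω
Step 3 — Series combination: Z_total = R + L + C = 270 - j3171 Ω = 3182∠-85.1° Ω.
Step 4 — Power factor: PF = cos(φ) = Re(Z)/|Z| = 270/3182 = 0.08485.
Step 5 — Type: Im(Z) = -3171 ⇒ leading (phase φ = -85.1°).

PF = 0.08485 (leading, φ = -85.1°)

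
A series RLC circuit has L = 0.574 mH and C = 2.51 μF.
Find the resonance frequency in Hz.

Step 1 — Resonance condition Im(Z)=0 gives ω₀ = 1/√(LC).
Step 2 — ω₀ = 1/√(0.000574·2.51e-06) = 2.635e+04 rad/s.
Step 3 — f₀ = ω₀/(2π) = 4193 Hz.

f₀ = 4193 Hz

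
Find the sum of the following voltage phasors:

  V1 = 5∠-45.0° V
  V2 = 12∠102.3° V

Step 1 — Convert each phasor to rectangular form:
  V1 = 5·(cos(-45.0°) + j·sin(-45.0°)) = 3.536 - j3.536 V
  V2 = 12·(cos(102.3°) + j·sin(102.3°)) = -2.556 + j11.72 V
Step 2 — Sum components: V_total = 0.9792 + j8.189 V.
Step 3 — Convert to polar: |V_total| = 8.247 V, ∠V_total = 83.2°.

V_total = 8.247∠83.2° V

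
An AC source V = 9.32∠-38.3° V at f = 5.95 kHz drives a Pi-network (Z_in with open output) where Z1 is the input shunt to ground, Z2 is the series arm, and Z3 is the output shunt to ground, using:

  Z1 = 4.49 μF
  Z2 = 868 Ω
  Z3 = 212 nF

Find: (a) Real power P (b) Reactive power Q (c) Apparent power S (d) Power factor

Step 1 — Angular frequency: ω = 2π·f = 2π·5950 = 3.738e+04 rad/s.
Step 2 — Component impedances:
  Z1: Z = 1/(jωC) = -j/(ω·C) = 0 - j5.957 Ω
  Z2: Z = R = 868 Ω
  Z3: Z = 1/(jωC) = -j/(ω·C) = 0 - j126.2 Ω
Step 3 — With open output, the series arm Z2 and the output shunt Z3 appear in series to ground: Z2 + Z3 = 868 - j126.2 Ω.
Step 4 — Parallel with input shunt Z1: Z_in = Z1 || (Z2 + Z3) = 0.03996 - j5.951 Ω = 5.951∠-89.6° Ω.
Step 5 — Source phasor: V = 9.32∠-38.3° V = 7.314 - j5.776 V.
Step 6 — Current: I = V / Z = 0.9788 + j1.222 A = 1.566∠51.3° A.
Step 7 — Complex power: S = V·I* = 0.098 - j14.59 VA.
Step 8 — Real power: P = Re(S) = 0.098 W.
Step 9 — Reactive power: Q = Im(S) = -14.59 VAR.
Step 10 — Apparent power: |S| = 14.6 VA.
Step 11 — Power factor: PF = P/|S| = 0.006715 (leading).

(a) P = 0.098 W  (b) Q = -14.59 VAR  (c) S = 14.6 VA  (d) PF = 0.006715 (leading)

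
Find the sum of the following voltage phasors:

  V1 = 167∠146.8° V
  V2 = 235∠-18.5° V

Step 1 — Convert each phasor to rectangular form:
  V1 = 167·(cos(146.8°) + j·sin(146.8°)) = -139.7 + j91.44 V
  V2 = 235·(cos(-18.5°) + j·sin(-18.5°)) = 222.9 - j74.57 V
Step 2 — Sum components: V_total = 83.12 + j16.88 V.
Step 3 — Convert to polar: |V_total| = 84.81 V, ∠V_total = 11.5°.

V_total = 84.81∠11.5° V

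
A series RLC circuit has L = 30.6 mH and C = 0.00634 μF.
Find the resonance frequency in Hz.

Step 1 — Resonance condition Im(Z)=0 gives ω₀ = 1/√(LC).
Step 2 — ω₀ = 1/√(0.0306·6.34e-09) = 7.18e+04 rad/s.
Step 3 — f₀ = ω₀/(2π) = 1.143e+04 Hz.

f₀ = 1.143e+04 Hz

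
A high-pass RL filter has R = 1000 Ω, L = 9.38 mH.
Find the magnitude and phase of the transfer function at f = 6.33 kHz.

Step 1 — Angular frequency: ω = 2π·6330 = 3.977e+04 rad/s.
Step 2 — Transfer function: H(jω) = jωL/(R + jωL).
Step 3 — Numerator jωL = j·373.1; denominator R + jωL = 1000 + j373.1.
Step 4 — H = 0.1222 + j0.3275.
Step 5 — Magnitude: |H| = 0.3495 (-9.1 dB); phase: φ = 69.5°.

|H| = 0.3495 (-9.1 dB), φ = 69.5°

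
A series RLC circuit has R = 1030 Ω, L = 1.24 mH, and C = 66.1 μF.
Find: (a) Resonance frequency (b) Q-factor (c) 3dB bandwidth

Step 1 — Resonance: ω₀ = 1/√(LC) = 1/√(0.00124·6.61e-05) = 3493 rad/s.
Step 2 — f₀ = ω₀/(2π) = 555.9 Hz.
Step 3 — Series Q: Q = ω₀L/R = 3493·0.00124/1030 = 0.004205.
Step 4 — Bandwidth: Δω = ω₀/Q = 8.306e+05 rad/s; BW = Δω/(2π) = 1.322e+05 Hz.

(a) f₀ = 555.9 Hz  (b) Q = 0.004205  (c) BW = 1.322e+05 Hz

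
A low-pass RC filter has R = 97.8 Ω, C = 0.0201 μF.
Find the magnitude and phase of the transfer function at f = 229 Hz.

Step 1 — Angular frequency: ω = 2π·229 = 1439 rad/s.
Step 2 — Transfer function: H(jω) = 1/(1 + jωRC).
Step 3 — Denominator: 1 + jωRC = 1 + j·1439·97.8·2.01e-08 = 1 + j0.002828.
Step 4 — H = 1 - j0.002828.
Step 5 — Magnitude: |H| = 1 (-0.0 dB); phase: φ = -0.2°.

|H| = 1 (-0.0 dB), φ = -0.2°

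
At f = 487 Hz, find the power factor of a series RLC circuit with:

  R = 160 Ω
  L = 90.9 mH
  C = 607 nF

Step 1 — Angular frequency: ω = 2π·f = 2π·487 = 3060 rad/s.
Step 2 — Component impedances:
  R: Z = R = 160 Ω
  L: Z = jωL = j·3060·0.0909 = 0 + j278.1 Ω
  C: Z = 1/(jωC) = -j/(ω·C) = 0 - j538.4 Ω
Step 3 — Series combination: Z_total = R + L + C = 160 - j260.3 Ω = 305.5∠-58.4° Ω.
Step 4 — Power factor: PF = cos(φ) = Re(Z)/|Z| = 160/305.5 = 0.5237.
Step 5 — Type: Im(Z) = -260.3 ⇒ leading (phase φ = -58.4°).

PF = 0.5237 (leading, φ = -58.4°)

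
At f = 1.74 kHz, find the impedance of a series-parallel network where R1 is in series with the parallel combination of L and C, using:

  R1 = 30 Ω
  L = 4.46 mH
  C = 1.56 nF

Step 1 — Angular frequency: ω = 2π·f = 2π·1740 = 1.093e+04 rad/s.
Step 2 — Component impedances:
  R1: Z = R = 30 Ω
  L: Z = jωL = j·1.093e+04·0.00446 = 0 + j48.76 Ω
  C: Z = 1/(jωC) = -j/(ω·C) = 0 - j5.863e+04 Ω
Step 3 — Parallel branch: L || C = 1/(1/L + 1/C) = 0 + j48.8 Ω.
Step 4 — Series with R1: Z_total = R1 + (L || C) = 30 + j48.8 Ω = 57.28∠58.4° Ω.

Z = 30 + j48.8 Ω = 57.28∠58.4° Ω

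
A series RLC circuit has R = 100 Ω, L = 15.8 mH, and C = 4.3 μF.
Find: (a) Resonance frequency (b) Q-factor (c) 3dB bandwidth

Step 1 — Resonance condition Im(Z)=0 gives ω₀ = 1/√(LC).
Step 2 — ω₀ = 1/√(0.0158·4.3e-06) = 3837 rad/s.
Step 3 — f₀ = ω₀/(2π) = 610.6 Hz.
Step 4 — Series Q: Q = ω₀L/R = 3837·0.0158/100 = 0.6062.
Step 5 — 3dB bandwidth: Δω = ω₀/Q = 6329 rad/s; BW = Δω/(2π) = 1007 Hz.

(a) f₀ = 610.6 Hz  (b) Q = 0.6062  (c) BW = 1007 Hz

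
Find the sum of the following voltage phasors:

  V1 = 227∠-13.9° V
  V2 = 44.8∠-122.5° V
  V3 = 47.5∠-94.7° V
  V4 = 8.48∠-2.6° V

Step 1 — Convert each phasor to rectangular form:
  V1 = 227·(cos(-13.9°) + j·sin(-13.9°)) = 220.4 - j54.53 V
  V2 = 44.8·(cos(-122.5°) + j·sin(-122.5°)) = -24.07 - j37.78 V
  V3 = 47.5·(cos(-94.7°) + j·sin(-94.7°)) = -3.892 - j47.34 V
  V4 = 8.48·(cos(-2.6°) + j·sin(-2.6°)) = 8.471 - j0.3847 V
Step 2 — Sum components: V_total = 200.9 - j140 V.
Step 3 — Convert to polar: |V_total| = 244.9 V, ∠V_total = -34.9°.

V_total = 244.9∠-34.9° V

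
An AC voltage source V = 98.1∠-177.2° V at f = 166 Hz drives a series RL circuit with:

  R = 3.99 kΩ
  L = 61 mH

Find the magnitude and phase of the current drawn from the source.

Step 1 — Angular frequency: ω = 2π·f = 2π·166 = 1043 rad/s.
Step 2 — Component impedances:
  R: Z = R = 3990 Ω
  L: Z = jωL = j·1043·0.061 = 0 + j63.62 Ω
Step 3 — Series combination: Z_total = R + L = 3990 + j63.62 Ω = 3991∠0.9° Ω.
Step 4 — Source phasor: V = 98.1∠-177.2° V = -97.98 - j4.792 V.
Step 5 — Ohm's law: I = V / Z_total = (-97.98 - j4.792) / (3990 + j63.62) = -0.02457 - j0.0008093 A.
Step 6 — Convert to polar: |I| = 0.02458 A, ∠I = -178.1°.

I = 0.02458∠-178.1° A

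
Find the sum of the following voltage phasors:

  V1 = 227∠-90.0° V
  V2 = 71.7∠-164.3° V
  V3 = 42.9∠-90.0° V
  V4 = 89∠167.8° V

Step 1 — Convert each phasor to rectangular form:
  V1 = 227·(cos(-90.0°) + j·sin(-90.0°)) = 0 - j227 V
  V2 = 71.7·(cos(-164.3°) + j·sin(-164.3°)) = -69.02 - j19.4 V
  V3 = 42.9·(cos(-90.0°) + j·sin(-90.0°)) = 0 - j42.9 V
  V4 = 89·(cos(167.8°) + j·sin(167.8°)) = -86.99 + j18.81 V
Step 2 — Sum components: V_total = -156 - j270.5 V.
Step 3 — Convert to polar: |V_total| = 312.3 V, ∠V_total = -120.0°.

V_total = 312.3∠-120.0° V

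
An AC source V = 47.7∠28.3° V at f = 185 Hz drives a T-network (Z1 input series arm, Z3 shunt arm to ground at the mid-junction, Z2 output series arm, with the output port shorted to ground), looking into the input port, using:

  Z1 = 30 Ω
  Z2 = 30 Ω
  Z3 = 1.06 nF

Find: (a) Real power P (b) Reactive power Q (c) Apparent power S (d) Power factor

Step 1 — Angular frequency: ω = 2π·f = 2π·185 = 1162 rad/s.
Step 2 — Component impedances:
  Z1: Z = R = 30 Ω
  Z2: Z = R = 30 Ω
  Z3: Z = 1/(jωC) = -j/(ω·C) = 0 - j8.116e+05 Ω
Step 3 — With the output port shorted to ground, the output series arm Z2 runs from the junction to ground; the shunt arm Z3 also runs from the junction to ground. They appear in parallel: Z3 || Z2 = 30 - j0.001109 Ω.
Step 4 — Series with input arm Z1: Z_in = Z1 + (Z3 || Z2) = 60 - j0.001109 Ω = 60∠-0.0° Ω.
Step 5 — Source phasor: V = 47.7∠28.3° V = 42 + j22.61 V.
Step 6 — Current: I = V / Z = 0.7 + j0.3769 A = 0.795∠28.3° A.
Step 7 — Complex power: S = V·I* = 37.92 - j0.0007009 VA.
Step 8 — Real power: P = Re(S) = 37.92 W.
Step 9 — Reactive power: Q = Im(S) = -0.0007009 VAR.
Step 10 — Apparent power: |S| = 37.92 VA.
Step 11 — Power factor: PF = P/|S| = 1 (leading).

(a) P = 37.92 W  (b) Q = -0.0007009 VAR  (c) S = 37.92 VA  (d) PF = 1 (leading)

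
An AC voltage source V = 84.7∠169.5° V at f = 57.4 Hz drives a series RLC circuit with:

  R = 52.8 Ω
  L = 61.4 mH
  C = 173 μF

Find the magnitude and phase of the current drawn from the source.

Step 1 — Angular frequency: ω = 2π·f = 2π·57.4 = 360.7 rad/s.
Step 2 — Component impedances:
  R: Z = R = 52.8 Ω
  L: Z = jωL = j·360.7·0.0614 = 0 + j22.14 Ω
  C: Z = 1/(jωC) = -j/(ω·C) = 0 - j16.03 Ω
Step 3 — Series combination: Z_total = R + L + C = 52.8 + j6.117 Ω = 53.15∠6.6° Ω.
Step 4 — Source phasor: V = 84.7∠169.5° V = -83.28 + j15.44 V.
Step 5 — Ohm's law: I = V / Z_total = (-83.28 + j15.44) / (52.8 + j6.117) = -1.523 + j0.4688 A.
Step 6 — Convert to polar: |I| = 1.594 A, ∠I = 162.9°.

I = 1.594∠162.9° A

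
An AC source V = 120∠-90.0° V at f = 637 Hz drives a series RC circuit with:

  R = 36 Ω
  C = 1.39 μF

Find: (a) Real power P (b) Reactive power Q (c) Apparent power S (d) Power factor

Step 1 — Angular frequency: ω = 2π·f = 2π·637 = 4002 rad/s.
Step 2 — Component impedances:
  R: Z = R = 36 Ω
  C: Z = 1/(jωC) = -j/(ω·C) = 0 - j179.7 Ω
Step 3 — Series combination: Z_total = R + C = 36 - j179.7 Ω = 183.3∠-78.7° Ω.
Step 4 — Source phasor: V = 120∠-90.0° V = 0 - j120 V.
Step 5 — Current: I = V / Z = 0.6419 - j0.1285 A = 0.6546∠-11.3° A.
Step 6 — Complex power: S = V·I* = 15.43 - j77.02 VA.
Step 7 — Real power: P = Re(S) = 15.43 W.
Step 8 — Reactive power: Q = Im(S) = -77.02 VAR.
Step 9 — Apparent power: |S| = 78.55 VA.
Step 10 — Power factor: PF = P/|S| = 0.1964 (leading).

(a) P = 15.43 W  (b) Q = -77.02 VAR  (c) S = 78.55 VA  (d) PF = 0.1964 (leading)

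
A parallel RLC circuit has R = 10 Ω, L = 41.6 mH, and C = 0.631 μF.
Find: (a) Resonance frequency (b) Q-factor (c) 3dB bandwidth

Step 1 — Resonance: ω₀ = 1/√(LC) = 1/√(0.0416·6.31e-07) = 6172 rad/s.
Step 2 — f₀ = ω₀/(2π) = 982.3 Hz.
Step 3 — Parallel Q: Q = R/(ω₀L) = 10/(6172·0.0416) = 0.03895.
Step 4 — Bandwidth: Δω = ω₀/Q = 1.585e+05 rad/s; BW = Δω/(2π) = 2.522e+04 Hz.

(a) f₀ = 982.3 Hz  (b) Q = 0.03895  (c) BW = 2.522e+04 Hz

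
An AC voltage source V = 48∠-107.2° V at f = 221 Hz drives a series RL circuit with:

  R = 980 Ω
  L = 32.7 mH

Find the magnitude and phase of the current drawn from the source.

Step 1 — Angular frequency: ω = 2π·f = 2π·221 = 1389 rad/s.
Step 2 — Component impedances:
  R: Z = R = 980 Ω
  L: Z = jωL = j·1389·0.0327 = 0 + j45.41 Ω
Step 3 — Series combination: Z_total = R + L = 980 + j45.41 Ω = 981.1∠2.7° Ω.
Step 4 — Source phasor: V = 48∠-107.2° V = -14.19 - j45.85 V.
Step 5 — Ohm's law: I = V / Z_total = (-14.19 - j45.85) / (980 + j45.41) = -0.01662 - j0.04602 A.
Step 6 — Convert to polar: |I| = 0.04893 A, ∠I = -109.9°.

I = 0.04893∠-109.9° A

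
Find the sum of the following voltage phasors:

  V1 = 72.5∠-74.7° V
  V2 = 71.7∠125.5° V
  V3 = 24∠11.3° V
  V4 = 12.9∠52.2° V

Step 1 — Convert each phasor to rectangular form:
  V1 = 72.5·(cos(-74.7°) + j·sin(-74.7°)) = 19.13 - j69.93 V
  V2 = 71.7·(cos(125.5°) + j·sin(125.5°)) = -41.64 + j58.37 V
  V3 = 24·(cos(11.3°) + j·sin(11.3°)) = 23.53 + j4.703 V
  V4 = 12.9·(cos(52.2°) + j·sin(52.2°)) = 7.907 + j10.19 V
Step 2 — Sum components: V_total = 8.936 + j3.337 V.
Step 3 — Convert to polar: |V_total| = 9.539 V, ∠V_total = 20.5°.

V_total = 9.539∠20.5° V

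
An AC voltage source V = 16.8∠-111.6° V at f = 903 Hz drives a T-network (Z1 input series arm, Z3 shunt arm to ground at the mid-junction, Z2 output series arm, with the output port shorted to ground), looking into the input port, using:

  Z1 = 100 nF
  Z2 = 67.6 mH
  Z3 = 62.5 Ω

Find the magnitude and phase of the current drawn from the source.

Step 1 — Angular frequency: ω = 2π·f = 2π·903 = 5674 rad/s.
Step 2 — Component impedances:
  Z1: Z = 1/(jωC) = -j/(ω·C) = 0 - j1763 Ω
  Z2: Z = jωL = j·5674·0.0676 = 0 + j383.5 Ω
  Z3: Z = R = 62.5 Ω
Step 3 — With the output port shorted to ground, the output series arm Z2 runs from the junction to ground; the shunt arm Z3 also runs from the junction to ground. They appear in parallel: Z3 || Z2 = 60.88 + j9.921 Ω.
Step 4 — Series with input arm Z1: Z_in = Z1 + (Z3 || Z2) = 60.88 - j1753 Ω = 1754∠-88.0° Ω.
Step 5 — Source phasor: V = 16.8∠-111.6° V = -6.184 - j15.62 V.
Step 6 — Ohm's law: I = V / Z_total = (-6.184 - j15.62) / (60.88 - j1753) = 0.008779 - j0.003834 A.
Step 7 — Convert to polar: |I| = 0.00958 A, ∠I = -23.6°.

I = 0.00958∠-23.6° A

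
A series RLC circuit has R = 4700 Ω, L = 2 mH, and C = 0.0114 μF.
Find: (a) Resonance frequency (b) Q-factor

Step 1 — Resonance condition Im(Z)=0 gives ω₀ = 1/√(LC).
Step 2 — ω₀ = 1/√(0.002·1.14e-08) = 2.094e+05 rad/s.
Step 3 — f₀ = ω₀/(2π) = 3.333e+04 Hz.
Step 4 — Series Q: Q = ω₀L/R = 2.094e+05·0.002/4700 = 0.08912.

(a) f₀ = 3.333e+04 Hz  (b) Q = 0.08912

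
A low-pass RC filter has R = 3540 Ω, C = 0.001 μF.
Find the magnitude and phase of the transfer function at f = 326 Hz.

Step 1 — Angular frequency: ω = 2π·326 = 2048 rad/s.
Step 2 — Transfer function: H(jω) = 1/(1 + jωRC).
Step 3 — Denominator: 1 + jωRC = 1 + j·2048·3540·1e-09 = 1 + j0.007251.
Step 4 — H = 0.9999 - j0.007251.
Step 5 — Magnitude: |H| = 1 (-0.0 dB); phase: φ = -0.4°.

|H| = 1 (-0.0 dB), φ = -0.4°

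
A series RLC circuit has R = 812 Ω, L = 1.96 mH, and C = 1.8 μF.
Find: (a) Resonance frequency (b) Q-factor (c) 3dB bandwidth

Step 1 — Resonance: ω₀ = 1/√(LC) = 1/√(0.00196·1.8e-06) = 1.684e+04 rad/s.
Step 2 — f₀ = ω₀/(2π) = 2680 Hz.
Step 3 — Series Q: Q = ω₀L/R = 1.684e+04·0.00196/812 = 0.04064.
Step 4 — Bandwidth: Δω = ω₀/Q = 4.143e+05 rad/s; BW = Δω/(2π) = 6.594e+04 Hz.

(a) f₀ = 2680 Hz  (b) Q = 0.04064  (c) BW = 6.594e+04 Hz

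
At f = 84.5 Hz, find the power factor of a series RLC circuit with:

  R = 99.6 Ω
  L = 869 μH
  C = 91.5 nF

Step 1 — Angular frequency: ω = 2π·f = 2π·84.5 = 530.9 rad/s.
Step 2 — Component impedances:
  R: Z = R = 99.6 Ω
  L: Z = jωL = j·530.9·0.000869 = 0 + j0.4614 Ω
  C: Z = 1/(jωC) = -j/(ω·C) = 0 - j2.058e+04 Ω
Step 3 — Series combination: Z_total = R + L + C = 99.6 - j2.058e+04 Ω = 2.058e+04∠-89.7° Ω.
Step 4 — Power factor: PF = cos(φ) = Re(Z)/|Z| = 99.6/20584 = 0.004839.
Step 5 — Type: Im(Z) = -2.058e+04 ⇒ leading (phase φ = -89.7°).

PF = 0.004839 (leading, φ = -89.7°)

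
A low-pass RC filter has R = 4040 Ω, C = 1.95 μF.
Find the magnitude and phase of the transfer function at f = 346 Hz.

Step 1 — Angular frequency: ω = 2π·346 = 2174 rad/s.
Step 2 — Transfer function: H(jω) = 1/(1 + jωRC).
Step 3 — Denominator: 1 + jωRC = 1 + j·2174·4040·1.95e-06 = 1 + j17.13.
Step 4 — H = 0.003398 - j0.05819.
Step 5 — Magnitude: |H| = 0.05829 (-24.7 dB); phase: φ = -86.7°.

|H| = 0.05829 (-24.7 dB), φ = -86.7°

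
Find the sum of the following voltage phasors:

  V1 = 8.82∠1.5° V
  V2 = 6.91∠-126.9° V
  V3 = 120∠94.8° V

Step 1 — Convert each phasor to rectangular form:
  V1 = 8.82·(cos(1.5°) + j·sin(1.5°)) = 8.817 + j0.2309 V
  V2 = 6.91·(cos(-126.9°) + j·sin(-126.9°)) = -4.149 - j5.526 V
  V3 = 120·(cos(94.8°) + j·sin(94.8°)) = -10.04 + j119.6 V
Step 2 — Sum components: V_total = -5.373 + j114.3 V.
Step 3 — Convert to polar: |V_total| = 114.4 V, ∠V_total = 92.7°.

V_total = 114.4∠92.7° V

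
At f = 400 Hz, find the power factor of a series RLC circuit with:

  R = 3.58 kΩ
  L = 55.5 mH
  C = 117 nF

Step 1 — Angular frequency: ω = 2π·f = 2π·400 = 2513 rad/s.
Step 2 — Component impedances:
  R: Z = R = 3580 Ω
  L: Z = jωL = j·2513·0.0555 = 0 + j139.5 Ω
  C: Z = 1/(jωC) = -j/(ω·C) = 0 - j3401 Ω
Step 3 — Series combination: Z_total = R + L + C = 3580 - j3261 Ω = 4843∠-42.3° Ω.
Step 4 — Power factor: PF = cos(φ) = Re(Z)/|Z| = 3580/4843 = 0.7392.
Step 5 — Type: Im(Z) = -3261 ⇒ leading (phase φ = -42.3°).

PF = 0.7392 (leading, φ = -42.3°)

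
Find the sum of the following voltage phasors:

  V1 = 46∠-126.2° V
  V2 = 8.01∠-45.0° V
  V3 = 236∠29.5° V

Step 1 — Convert each phasor to rectangular form:
  V1 = 46·(cos(-126.2°) + j·sin(-126.2°)) = -27.17 - j37.12 V
  V2 = 8.01·(cos(-45.0°) + j·sin(-45.0°)) = 5.664 - j5.664 V
  V3 = 236·(cos(29.5°) + j·sin(29.5°)) = 205.4 + j116.2 V
Step 2 — Sum components: V_total = 183.9 + j73.43 V.
Step 3 — Convert to polar: |V_total| = 198 V, ∠V_total = 21.8°.

V_total = 198∠21.8° V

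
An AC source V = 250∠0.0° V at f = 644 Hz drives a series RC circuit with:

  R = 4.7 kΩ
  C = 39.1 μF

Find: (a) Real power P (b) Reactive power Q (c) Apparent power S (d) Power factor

Step 1 — Angular frequency: ω = 2π·f = 2π·644 = 4046 rad/s.
Step 2 — Component impedances:
  R: Z = R = 4700 Ω
  C: Z = 1/(jωC) = -j/(ω·C) = 0 - j6.321 Ω
Step 3 — Series combination: Z_total = R + C = 4700 - j6.321 Ω = 4700∠-0.1° Ω.
Step 4 — Source phasor: V = 250∠0.0° V = 250 V.
Step 5 — Current: I = V / Z = 0.05319 + j7.153e-05 A = 0.05319∠0.1° A.
Step 6 — Complex power: S = V·I* = 13.3 - j0.01788 VA.
Step 7 — Real power: P = Re(S) = 13.3 W.
Step 8 — Reactive power: Q = Im(S) = -0.01788 VAR.
Step 9 — Apparent power: |S| = 13.3 VA.
Step 10 — Power factor: PF = P/|S| = 1 (leading).

(a) P = 13.3 W  (b) Q = -0.01788 VAR  (c) S = 13.3 VA  (d) PF = 1 (leading)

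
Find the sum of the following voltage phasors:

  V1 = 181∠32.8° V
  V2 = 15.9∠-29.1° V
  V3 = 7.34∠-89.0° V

Step 1 — Convert each phasor to rectangular form:
  V1 = 181·(cos(32.8°) + j·sin(32.8°)) = 152.1 + j98.05 V
  V2 = 15.9·(cos(-29.1°) + j·sin(-29.1°)) = 13.89 - j7.733 V
  V3 = 7.34·(cos(-89.0°) + j·sin(-89.0°)) = 0.1281 - j7.339 V
Step 2 — Sum components: V_total = 166.2 + j82.98 V.
Step 3 — Convert to polar: |V_total| = 185.7 V, ∠V_total = 26.5°.

V_total = 185.7∠26.5° V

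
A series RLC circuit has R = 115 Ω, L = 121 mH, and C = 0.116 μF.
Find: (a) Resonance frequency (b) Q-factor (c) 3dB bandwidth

Step 1 — Resonance: ω₀ = 1/√(LC) = 1/√(0.121·1.16e-07) = 8441 rad/s.
Step 2 — f₀ = ω₀/(2π) = 1343 Hz.
Step 3 — Series Q: Q = ω₀L/R = 8441·0.121/115 = 8.881.
Step 4 — Bandwidth: Δω = ω₀/Q = 950.4 rad/s; BW = Δω/(2π) = 151.3 Hz.

(a) f₀ = 1343 Hz  (b) Q = 8.881  (c) BW = 151.3 Hz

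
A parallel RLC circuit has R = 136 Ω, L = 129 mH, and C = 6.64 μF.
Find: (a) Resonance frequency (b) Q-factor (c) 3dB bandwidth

Step 1 — Resonance: ω₀ = 1/√(LC) = 1/√(0.129·6.64e-06) = 1080 rad/s.
Step 2 — f₀ = ω₀/(2π) = 172 Hz.
Step 3 — Parallel Q: Q = R/(ω₀L) = 136/(1080·0.129) = 0.9757.
Step 4 — Bandwidth: Δω = ω₀/Q = 1107 rad/s; BW = Δω/(2π) = 176.2 Hz.

(a) f₀ = 172 Hz  (b) Q = 0.9757  (c) BW = 176.2 Hz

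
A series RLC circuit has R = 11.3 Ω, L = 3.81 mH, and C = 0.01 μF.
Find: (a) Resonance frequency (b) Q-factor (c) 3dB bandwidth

Step 1 — Resonance: ω₀ = 1/√(LC) = 1/√(0.00381·1e-08) = 1.62e+05 rad/s.
Step 2 — f₀ = ω₀/(2π) = 2.578e+04 Hz.
Step 3 — Series Q: Q = ω₀L/R = 1.62e+05·0.00381/11.3 = 54.62.
Step 4 — Bandwidth: Δω = ω₀/Q = 2966 rad/s; BW = Δω/(2π) = 472 Hz.

(a) f₀ = 2.578e+04 Hz  (b) Q = 54.62  (c) BW = 472 Hz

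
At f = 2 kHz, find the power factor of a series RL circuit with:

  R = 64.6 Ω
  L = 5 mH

Step 1 — Angular frequency: ω = 2π·f = 2π·2000 = 1.257e+04 rad/s.
Step 2 — Component impedances:
  R: Z = R = 64.6 Ω
  L: Z = jωL = j·1.257e+04·0.005 = 0 + j62.83 Ω
Step 3 — Series combination: Z_total = R + L = 64.6 + j62.83 Ω = 90.12∠44.2° Ω.
Step 4 — Power factor: PF = cos(φ) = Re(Z)/|Z| = 64.6/90.12 = 0.7168.
Step 5 — Type: Im(Z) = 62.83 ⇒ lagging (phase φ = 44.2°).

PF = 0.7168 (lagging, φ = 44.2°)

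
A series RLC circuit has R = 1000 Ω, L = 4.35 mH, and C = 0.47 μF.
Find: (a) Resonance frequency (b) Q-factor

Step 1 — Resonance condition Im(Z)=0 gives ω₀ = 1/√(LC).
Step 2 — ω₀ = 1/√(0.00435·4.7e-07) = 2.212e+04 rad/s.
Step 3 — f₀ = ω₀/(2π) = 3520 Hz.
Step 4 — Series Q: Q = ω₀L/R = 2.212e+04·0.00435/1000 = 0.0962.

(a) f₀ = 3520 Hz  (b) Q = 0.0962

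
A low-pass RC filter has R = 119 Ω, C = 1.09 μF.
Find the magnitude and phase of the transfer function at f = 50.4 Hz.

Step 1 — Angular frequency: ω = 2π·50.4 = 316.7 rad/s.
Step 2 — Transfer function: H(jω) = 1/(1 + jωRC).
Step 3 — Denominator: 1 + jωRC = 1 + j·316.7·119·1.09e-06 = 1 + j0.04108.
Step 4 — H = 0.9983 - j0.04101.
Step 5 — Magnitude: |H| = 0.9992 (-0.0 dB); phase: φ = -2.4°.

|H| = 0.9992 (-0.0 dB), φ = -2.4°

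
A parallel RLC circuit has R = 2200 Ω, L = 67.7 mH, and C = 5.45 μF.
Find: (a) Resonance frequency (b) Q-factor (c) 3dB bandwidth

Step 1 — Resonance: ω₀ = 1/√(LC) = 1/√(0.0677·5.45e-06) = 1646 rad/s.
Step 2 — f₀ = ω₀/(2π) = 262 Hz.
Step 3 — Parallel Q: Q = R/(ω₀L) = 2200/(1646·0.0677) = 19.74.
Step 4 — Bandwidth: Δω = ω₀/Q = 83.4 rad/s; BW = Δω/(2π) = 13.27 Hz.

(a) f₀ = 262 Hz  (b) Q = 19.74  (c) BW = 13.27 Hz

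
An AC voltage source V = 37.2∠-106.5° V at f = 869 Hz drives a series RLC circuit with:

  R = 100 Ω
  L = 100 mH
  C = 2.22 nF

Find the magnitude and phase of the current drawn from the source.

Step 1 — Angular frequency: ω = 2π·f = 2π·869 = 5460 rad/s.
Step 2 — Component impedances:
  R: Z = R = 100 Ω
  L: Z = jωL = j·5460·0.1 = 0 + j546 Ω
  C: Z = 1/(jωC) = -j/(ω·C) = 0 - j8.25e+04 Ω
Step 3 — Series combination: Z_total = R + L + C = 100 - j8.195e+04 Ω = 8.195e+04∠-89.9° Ω.
Step 4 — Source phasor: V = 37.2∠-106.5° V = -10.57 - j35.67 V.
Step 5 — Ohm's law: I = V / Z_total = (-10.57 - j35.67) / (100 - j8.195e+04) = 0.0004351 - j0.0001295 A.
Step 6 — Convert to polar: |I| = 0.0004539 A, ∠I = -16.6°.

I = 0.0004539∠-16.6° A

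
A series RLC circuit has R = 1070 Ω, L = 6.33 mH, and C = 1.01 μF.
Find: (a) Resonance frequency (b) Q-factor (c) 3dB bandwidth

Step 1 — Resonance condition Im(Z)=0 gives ω₀ = 1/√(LC).
Step 2 — ω₀ = 1/√(0.00633·1.01e-06) = 1.251e+04 rad/s.
Step 3 — f₀ = ω₀/(2π) = 1990 Hz.
Step 4 — Series Q: Q = ω₀L/R = 1.251e+04·0.00633/1070 = 0.07399.
Step 5 — 3dB bandwidth: Δω = ω₀/Q = 1.69e+05 rad/s; BW = Δω/(2π) = 2.69e+04 Hz.

(a) f₀ = 1990 Hz  (b) Q = 0.07399  (c) BW = 2.69e+04 Hz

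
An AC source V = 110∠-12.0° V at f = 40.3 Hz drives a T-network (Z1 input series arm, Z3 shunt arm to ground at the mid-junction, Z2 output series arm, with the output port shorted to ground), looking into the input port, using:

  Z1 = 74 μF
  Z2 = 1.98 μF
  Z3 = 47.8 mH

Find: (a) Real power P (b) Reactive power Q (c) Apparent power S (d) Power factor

Step 1 — Angular frequency: ω = 2π·f = 2π·40.3 = 253.2 rad/s.
Step 2 — Component impedances:
  Z1: Z = 1/(jωC) = -j/(ω·C) = 0 - j53.37 Ω
  Z2: Z = 1/(jωC) = -j/(ω·C) = 0 - j1995 Ω
  Z3: Z = jωL = j·253.2·0.0478 = 0 + j12.1 Ω
Step 3 — With the output port shorted to ground, the output series arm Z2 runs from the junction to ground; the shunt arm Z3 also runs from the junction to ground. They appear in parallel: Z3 || Z2 = 0 + j12.18 Ω.
Step 4 — Series with input arm Z1: Z_in = Z1 + (Z3 || Z2) = 0 - j41.19 Ω = 41.19∠-90.0° Ω.
Step 5 — Source phasor: V = 110∠-12.0° V = 107.6 - j22.87 V.
Step 6 — Current: I = V / Z = 0.5552 + j2.612 A = 2.67∠78.0° A.
Step 7 — Complex power: S = V·I* = 0 - j293.8 VA.
Step 8 — Real power: P = Re(S) = 0 W.
Step 9 — Reactive power: Q = Im(S) = -293.8 VAR.
Step 10 — Apparent power: |S| = 293.8 VA.
Step 11 — Power factor: PF = P/|S| = 0 (leading).

(a) P = 0 W  (b) Q = -293.8 VAR  (c) S = 293.8 VA  (d) PF = 0 (leading)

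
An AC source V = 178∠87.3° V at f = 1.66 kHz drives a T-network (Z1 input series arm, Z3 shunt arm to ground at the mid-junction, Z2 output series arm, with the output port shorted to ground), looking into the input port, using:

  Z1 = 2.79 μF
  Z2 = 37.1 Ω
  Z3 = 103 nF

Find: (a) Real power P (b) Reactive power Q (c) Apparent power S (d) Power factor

Step 1 — Angular frequency: ω = 2π·f = 2π·1660 = 1.043e+04 rad/s.
Step 2 — Component impedances:
  Z1: Z = 1/(jωC) = -j/(ω·C) = 0 - j34.36 Ω
  Z2: Z = R = 37.1 Ω
  Z3: Z = 1/(jωC) = -j/(ω·C) = 0 - j930.8 Ω
Step 3 — With the output port shorted to ground, the output series arm Z2 runs from the junction to ground; the shunt arm Z3 also runs from the junction to ground. They appear in parallel: Z3 || Z2 = 37.04 - j1.476 Ω.
Step 4 — Series with input arm Z1: Z_in = Z1 + (Z3 || Z2) = 37.04 - j35.84 Ω = 51.54∠-44.1° Ω.
Step 5 — Source phasor: V = 178∠87.3° V = 8.385 + j177.8 V.
Step 6 — Current: I = V / Z = -2.282 + j2.592 A = 3.453∠131.4° A.
Step 7 — Complex power: S = V·I* = 441.8 - j427.5 VA.
Step 8 — Real power: P = Re(S) = 441.8 W.
Step 9 — Reactive power: Q = Im(S) = -427.5 VAR.
Step 10 — Apparent power: |S| = 614.7 VA.
Step 11 — Power factor: PF = P/|S| = 0.7187 (leading).

(a) P = 441.8 W  (b) Q = -427.5 VAR  (c) S = 614.7 VA  (d) PF = 0.7187 (leading)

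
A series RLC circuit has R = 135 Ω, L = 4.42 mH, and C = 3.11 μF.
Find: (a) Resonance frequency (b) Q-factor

Step 1 — Resonance condition Im(Z)=0 gives ω₀ = 1/√(LC).
Step 2 — ω₀ = 1/√(0.00442·3.11e-06) = 8529 rad/s.
Step 3 — f₀ = ω₀/(2π) = 1357 Hz.
Step 4 — Series Q: Q = ω₀L/R = 8529·0.00442/135 = 0.2793.

(a) f₀ = 1357 Hz  (b) Q = 0.2793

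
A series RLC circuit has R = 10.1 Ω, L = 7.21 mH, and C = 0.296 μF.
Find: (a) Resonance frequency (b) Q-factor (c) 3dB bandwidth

Step 1 — Resonance condition Im(Z)=0 gives ω₀ = 1/√(LC).
Step 2 — ω₀ = 1/√(0.00721·2.96e-07) = 2.165e+04 rad/s.
Step 3 — f₀ = ω₀/(2π) = 3445 Hz.
Step 4 — Series Q: Q = ω₀L/R = 2.165e+04·0.00721/10.1 = 15.45.
Step 5 — 3dB bandwidth: Δω = ω₀/Q = 1401 rad/s; BW = Δω/(2π) = 222.9 Hz.

(a) f₀ = 3445 Hz  (b) Q = 15.45  (c) BW = 222.9 Hz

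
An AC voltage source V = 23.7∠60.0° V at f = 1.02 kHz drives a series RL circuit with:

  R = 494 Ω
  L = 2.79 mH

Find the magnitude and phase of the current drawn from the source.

Step 1 — Angular frequency: ω = 2π·f = 2π·1020 = 6409 rad/s.
Step 2 — Component impedances:
  R: Z = R = 494 Ω
  L: Z = jωL = j·6409·0.00279 = 0 + j17.88 Ω
Step 3 — Series combination: Z_total = R + L = 494 + j17.88 Ω = 494.3∠2.1° Ω.
Step 4 — Source phasor: V = 23.7∠60.0° V = 11.85 + j20.52 V.
Step 5 — Ohm's law: I = V / Z_total = (11.85 + j20.52) / (494 + j17.88) = 0.02546 + j0.04063 A.
Step 6 — Convert to polar: |I| = 0.04794 A, ∠I = 57.9°.

I = 0.04794∠57.9° A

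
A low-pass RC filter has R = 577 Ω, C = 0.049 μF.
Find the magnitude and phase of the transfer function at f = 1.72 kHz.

Step 1 — Angular frequency: ω = 2π·1720 = 1.081e+04 rad/s.
Step 2 — Transfer function: H(jω) = 1/(1 + jωRC).
Step 3 — Denominator: 1 + jωRC = 1 + j·1.081e+04·577·4.9e-08 = 1 + j0.3055.
Step 4 — H = 0.9146 - j0.2795.
Step 5 — Magnitude: |H| = 0.9564 (-0.4 dB); phase: φ = -17.0°.

|H| = 0.9564 (-0.4 dB), φ = -17.0°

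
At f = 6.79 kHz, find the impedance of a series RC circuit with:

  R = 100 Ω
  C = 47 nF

Step 1 — Angular frequency: ω = 2π·f = 2π·6790 = 4.266e+04 rad/s.
Step 2 — Component impedances:
  R: Z = R = 100 Ω
  C: Z = 1/(jωC) = -j/(ω·C) = 0 - j498.7 Ω
Step 3 — Series combination: Z_total = R + C = 100 - j498.7 Ω = 508.6∠-78.7° Ω.

Z = 100 - j498.7 Ω = 508.6∠-78.7° Ω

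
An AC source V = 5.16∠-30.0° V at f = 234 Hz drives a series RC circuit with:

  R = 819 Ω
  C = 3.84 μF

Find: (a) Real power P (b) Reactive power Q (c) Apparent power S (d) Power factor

Step 1 — Angular frequency: ω = 2π·f = 2π·234 = 1470 rad/s.
Step 2 — Component impedances:
  R: Z = R = 819 Ω
  C: Z = 1/(jωC) = -j/(ω·C) = 0 - j177.1 Ω
Step 3 — Series combination: Z_total = R + C = 819 - j177.1 Ω = 837.9∠-12.2° Ω.
Step 4 — Source phasor: V = 5.16∠-30.0° V = 4.469 - j2.58 V.
Step 5 — Current: I = V / Z = 0.005863 - j0.001882 A = 0.006158∠-17.8° A.
Step 6 — Complex power: S = V·I* = 0.03106 - j0.006717 VA.
Step 7 — Real power: P = Re(S) = 0.03106 W.
Step 8 — Reactive power: Q = Im(S) = -0.006717 VAR.
Step 9 — Apparent power: |S| = 0.03178 VA.
Step 10 — Power factor: PF = P/|S| = 0.9774 (leading).

(a) P = 0.03106 W  (b) Q = -0.006717 VAR  (c) S = 0.03178 VA  (d) PF = 0.9774 (leading)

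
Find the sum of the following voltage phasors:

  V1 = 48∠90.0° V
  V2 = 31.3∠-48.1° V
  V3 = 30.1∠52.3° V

Step 1 — Convert each phasor to rectangular form:
  V1 = 48·(cos(90.0°) + j·sin(90.0°)) = 0 + j48 V
  V2 = 31.3·(cos(-48.1°) + j·sin(-48.1°)) = 20.9 - j23.3 V
  V3 = 30.1·(cos(52.3°) + j·sin(52.3°)) = 18.41 + j23.82 V
Step 2 — Sum components: V_total = 39.31 + j48.52 V.
Step 3 — Convert to polar: |V_total| = 62.44 V, ∠V_total = 51.0°.

V_total = 62.44∠51.0° V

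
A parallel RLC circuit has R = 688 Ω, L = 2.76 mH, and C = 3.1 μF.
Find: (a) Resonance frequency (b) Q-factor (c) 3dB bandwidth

Step 1 — Resonance: ω₀ = 1/√(LC) = 1/√(0.00276·3.1e-06) = 1.081e+04 rad/s.
Step 2 — f₀ = ω₀/(2π) = 1721 Hz.
Step 3 — Parallel Q: Q = R/(ω₀L) = 688/(1.081e+04·0.00276) = 23.06.
Step 4 — Bandwidth: Δω = ω₀/Q = 468.9 rad/s; BW = Δω/(2π) = 74.62 Hz.

(a) f₀ = 1721 Hz  (b) Q = 23.06  (c) BW = 74.62 Hz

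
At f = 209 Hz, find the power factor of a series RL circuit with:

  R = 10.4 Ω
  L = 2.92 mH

Step 1 — Angular frequency: ω = 2π·f = 2π·209 = 1313 rad/s.
Step 2 — Component impedances:
  R: Z = R = 10.4 Ω
  L: Z = jωL = j·1313·0.00292 = 0 + j3.835 Ω
Step 3 — Series combination: Z_total = R + L = 10.4 + j3.835 Ω = 11.08∠20.2° Ω.
Step 4 — Power factor: PF = cos(φ) = Re(Z)/|Z| = 10.4/11.084 = 0.9383.
Step 5 — Type: Im(Z) = 3.835 ⇒ lagging (phase φ = 20.2°).

PF = 0.9383 (lagging, φ = 20.2°)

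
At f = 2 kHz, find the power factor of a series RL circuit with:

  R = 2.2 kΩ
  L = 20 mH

Step 1 — Angular frequency: ω = 2π·f = 2π·2000 = 1.257e+04 rad/s.
Step 2 — Component impedances:
  R: Z = R = 2200 Ω
  L: Z = jωL = j·1.257e+04·0.02 = 0 + j251.3 Ω
Step 3 — Series combination: Z_total = R + L = 2200 + j251.3 Ω = 2214∠6.5° Ω.
Step 4 — Power factor: PF = cos(φ) = Re(Z)/|Z| = 2200/2214.3 = 0.9935.
Step 5 — Type: Im(Z) = 251.3 ⇒ lagging (phase φ = 6.5°).

PF = 0.9935 (lagging, φ = 6.5°)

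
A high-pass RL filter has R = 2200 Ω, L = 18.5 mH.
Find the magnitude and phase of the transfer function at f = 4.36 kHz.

Step 1 — Angular frequency: ω = 2π·4360 = 2.739e+04 rad/s.
Step 2 — Transfer function: H(jω) = jωL/(R + jωL).
Step 3 — Numerator jωL = j·506.8; denominator R + jωL = 2200 + j506.8.
Step 4 — H = 0.05039 + j0.2188.
Step 5 — Magnitude: |H| = 0.2245 (-13.0 dB); phase: φ = 77.0°.

|H| = 0.2245 (-13.0 dB), φ = 77.0°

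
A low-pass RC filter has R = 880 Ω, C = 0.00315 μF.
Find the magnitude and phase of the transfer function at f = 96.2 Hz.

Step 1 — Angular frequency: ω = 2π·96.2 = 604.4 rad/s.
Step 2 — Transfer function: H(jω) = 1/(1 + jωRC).
Step 3 — Denominator: 1 + jωRC = 1 + j·604.4·880·3.15e-09 = 1 + j0.001676.
Step 4 — H = 1 - j0.001676.
Step 5 — Magnitude: |H| = 1 (-0.0 dB); phase: φ = -0.1°.

|H| = 1 (-0.0 dB), φ = -0.1°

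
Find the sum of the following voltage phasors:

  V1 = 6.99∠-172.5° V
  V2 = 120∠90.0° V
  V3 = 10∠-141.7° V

Step 1 — Convert each phasor to rectangular form:
  V1 = 6.99·(cos(-172.5°) + j·sin(-172.5°)) = -6.93 - j0.9124 V
  V2 = 120·(cos(90.0°) + j·sin(90.0°)) = 0 + j120 V
  V3 = 10·(cos(-141.7°) + j·sin(-141.7°)) = -7.848 - j6.198 V
Step 2 — Sum components: V_total = -14.78 + j112.9 V.
Step 3 — Convert to polar: |V_total| = 113.9 V, ∠V_total = 97.5°.

V_total = 113.9∠97.5° V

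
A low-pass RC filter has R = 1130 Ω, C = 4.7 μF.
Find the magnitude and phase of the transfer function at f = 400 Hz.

Step 1 — Angular frequency: ω = 2π·400 = 2513 rad/s.
Step 2 — Transfer function: H(jω) = 1/(1 + jωRC).
Step 3 — Denominator: 1 + jωRC = 1 + j·2513·1130·4.7e-06 = 1 + j13.35.
Step 4 — H = 0.005581 - j0.0745.
Step 5 — Magnitude: |H| = 0.07471 (-22.5 dB); phase: φ = -85.7°.

|H| = 0.07471 (-22.5 dB), φ = -85.7°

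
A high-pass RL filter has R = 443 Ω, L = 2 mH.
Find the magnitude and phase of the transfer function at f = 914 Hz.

Step 1 — Angular frequency: ω = 2π·914 = 5743 rad/s.
Step 2 — Transfer function: H(jω) = jωL/(R + jωL).
Step 3 — Numerator jωL = j·11.49; denominator R + jωL = 443 + j11.49.
Step 4 — H = 0.0006718 + j0.02591.
Step 5 — Magnitude: |H| = 0.02592 (-31.7 dB); phase: φ = 88.5°.

|H| = 0.02592 (-31.7 dB), φ = 88.5°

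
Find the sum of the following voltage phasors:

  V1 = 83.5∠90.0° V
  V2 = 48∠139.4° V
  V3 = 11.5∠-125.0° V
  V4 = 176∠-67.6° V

Step 1 — Convert each phasor to rectangular form:
  V1 = 83.5·(cos(90.0°) + j·sin(90.0°)) = 0 + j83.5 V
  V2 = 48·(cos(139.4°) + j·sin(139.4°)) = -36.45 + j31.24 V
  V3 = 11.5·(cos(-125.0°) + j·sin(-125.0°)) = -6.596 - j9.42 V
  V4 = 176·(cos(-67.6°) + j·sin(-67.6°)) = 67.07 - j162.7 V
Step 2 — Sum components: V_total = 24.03 - j57.4 V.
Step 3 — Convert to polar: |V_total| = 62.23 V, ∠V_total = -67.3°.

V_total = 62.23∠-67.3° V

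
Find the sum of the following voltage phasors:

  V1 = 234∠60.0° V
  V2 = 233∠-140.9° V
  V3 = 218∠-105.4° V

Step 1 — Convert each phasor to rectangular form:
  V1 = 234·(cos(60.0°) + j·sin(60.0°)) = 117 + j202.6 V
  V2 = 233·(cos(-140.9°) + j·sin(-140.9°)) = -180.8 - j146.9 V
  V3 = 218·(cos(-105.4°) + j·sin(-105.4°)) = -57.89 - j210.2 V
Step 2 — Sum components: V_total = -121.7 - j154.5 V.
Step 3 — Convert to polar: |V_total| = 196.7 V, ∠V_total = -128.2°.

V_total = 196.7∠-128.2° V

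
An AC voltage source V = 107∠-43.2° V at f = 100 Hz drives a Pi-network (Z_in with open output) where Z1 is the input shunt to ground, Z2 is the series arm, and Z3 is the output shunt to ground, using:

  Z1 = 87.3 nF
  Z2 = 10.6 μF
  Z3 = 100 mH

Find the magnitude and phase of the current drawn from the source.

Step 1 — Angular frequency: ω = 2π·f = 2π·100 = 628.3 rad/s.
Step 2 — Component impedances:
  Z1: Z = 1/(jωC) = -j/(ω·C) = 0 - j1.823e+04 Ω
  Z2: Z = 1/(jωC) = -j/(ω·C) = 0 - j150.1 Ω
  Z3: Z = jωL = j·628.3·0.1 = 0 + j62.83 Ω
Step 3 — With open output, the series arm Z2 and the output shunt Z3 appear in series to ground: Z2 + Z3 = 0 - j87.31 Ω.
Step 4 — Parallel with input shunt Z1: Z_in = Z1 || (Z2 + Z3) = 0 - j86.9 Ω = 86.9∠-90.0° Ω.
Step 5 — Source phasor: V = 107∠-43.2° V = 78 - j73.25 V.
Step 6 — Ohm's law: I = V / Z_total = (78 - j73.25) / (0 - j86.9) = 0.8429 + j0.8976 A.
Step 7 — Convert to polar: |I| = 1.231 A, ∠I = 46.8°.

I = 1.231∠46.8° A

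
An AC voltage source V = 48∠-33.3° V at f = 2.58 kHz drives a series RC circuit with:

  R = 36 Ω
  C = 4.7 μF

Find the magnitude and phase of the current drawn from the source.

Step 1 — Angular frequency: ω = 2π·f = 2π·2580 = 1.621e+04 rad/s.
Step 2 — Component impedances:
  R: Z = R = 36 Ω
  C: Z = 1/(jωC) = -j/(ω·C) = 0 - j13.13 Ω
Step 3 — Series combination: Z_total = R + C = 36 - j13.13 Ω = 38.32∠-20.0° Ω.
Step 4 — Source phasor: V = 48∠-33.3° V = 40.12 - j26.35 V.
Step 5 — Ohm's law: I = V / Z_total = (40.12 - j26.35) / (36 - j13.13) = 1.219 - j0.2875 A.
Step 6 — Convert to polar: |I| = 1.253 A, ∠I = -13.3°.

I = 1.253∠-13.3° A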